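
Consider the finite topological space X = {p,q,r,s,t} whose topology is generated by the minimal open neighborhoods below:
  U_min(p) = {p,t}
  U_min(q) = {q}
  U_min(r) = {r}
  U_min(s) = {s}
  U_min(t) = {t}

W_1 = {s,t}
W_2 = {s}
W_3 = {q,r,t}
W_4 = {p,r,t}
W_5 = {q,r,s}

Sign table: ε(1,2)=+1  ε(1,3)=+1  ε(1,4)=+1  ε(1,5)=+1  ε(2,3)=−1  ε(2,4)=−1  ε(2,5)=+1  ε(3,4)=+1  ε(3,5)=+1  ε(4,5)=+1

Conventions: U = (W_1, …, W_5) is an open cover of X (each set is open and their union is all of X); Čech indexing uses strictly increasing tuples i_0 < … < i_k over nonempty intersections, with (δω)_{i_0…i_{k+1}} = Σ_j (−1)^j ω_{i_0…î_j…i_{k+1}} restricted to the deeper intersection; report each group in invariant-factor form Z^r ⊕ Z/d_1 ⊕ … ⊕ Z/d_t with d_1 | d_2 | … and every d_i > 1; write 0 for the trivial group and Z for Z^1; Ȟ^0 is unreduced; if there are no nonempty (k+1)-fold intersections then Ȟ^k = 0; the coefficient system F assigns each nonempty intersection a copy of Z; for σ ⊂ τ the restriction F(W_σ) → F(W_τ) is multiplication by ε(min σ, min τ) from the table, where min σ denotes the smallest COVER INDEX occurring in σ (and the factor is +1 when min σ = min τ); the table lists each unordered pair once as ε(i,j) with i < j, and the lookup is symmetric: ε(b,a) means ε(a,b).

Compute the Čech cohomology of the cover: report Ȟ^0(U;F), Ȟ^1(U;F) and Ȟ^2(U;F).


Ȟ^0(U;F) ≅ Z,  Ȟ^1(U;F) ≅ Z,  Ȟ^2(U;F) ≅ 0

nerve of the cover:
  W12={s} W13={t} W14={t} W15={s} W25={s} W34={r,t} W35={q,r} W45={r}
  W125={s} W134={t} W345={r}
C dims 5,8,3; δ0: rk 4, SNF 1^4; δ1: rk 3, SNF 1^3
Ȟ^0 = (5 − 4) − 0 = 1, so Ȟ^0 ≅ Z
Ȟ^1 = (8 − 3) − 4 = 1, so Ȟ^1 ≅ Z
Ȟ^2 = (3 − 0) − 3 = 0, so Ȟ^2 ≅ 0


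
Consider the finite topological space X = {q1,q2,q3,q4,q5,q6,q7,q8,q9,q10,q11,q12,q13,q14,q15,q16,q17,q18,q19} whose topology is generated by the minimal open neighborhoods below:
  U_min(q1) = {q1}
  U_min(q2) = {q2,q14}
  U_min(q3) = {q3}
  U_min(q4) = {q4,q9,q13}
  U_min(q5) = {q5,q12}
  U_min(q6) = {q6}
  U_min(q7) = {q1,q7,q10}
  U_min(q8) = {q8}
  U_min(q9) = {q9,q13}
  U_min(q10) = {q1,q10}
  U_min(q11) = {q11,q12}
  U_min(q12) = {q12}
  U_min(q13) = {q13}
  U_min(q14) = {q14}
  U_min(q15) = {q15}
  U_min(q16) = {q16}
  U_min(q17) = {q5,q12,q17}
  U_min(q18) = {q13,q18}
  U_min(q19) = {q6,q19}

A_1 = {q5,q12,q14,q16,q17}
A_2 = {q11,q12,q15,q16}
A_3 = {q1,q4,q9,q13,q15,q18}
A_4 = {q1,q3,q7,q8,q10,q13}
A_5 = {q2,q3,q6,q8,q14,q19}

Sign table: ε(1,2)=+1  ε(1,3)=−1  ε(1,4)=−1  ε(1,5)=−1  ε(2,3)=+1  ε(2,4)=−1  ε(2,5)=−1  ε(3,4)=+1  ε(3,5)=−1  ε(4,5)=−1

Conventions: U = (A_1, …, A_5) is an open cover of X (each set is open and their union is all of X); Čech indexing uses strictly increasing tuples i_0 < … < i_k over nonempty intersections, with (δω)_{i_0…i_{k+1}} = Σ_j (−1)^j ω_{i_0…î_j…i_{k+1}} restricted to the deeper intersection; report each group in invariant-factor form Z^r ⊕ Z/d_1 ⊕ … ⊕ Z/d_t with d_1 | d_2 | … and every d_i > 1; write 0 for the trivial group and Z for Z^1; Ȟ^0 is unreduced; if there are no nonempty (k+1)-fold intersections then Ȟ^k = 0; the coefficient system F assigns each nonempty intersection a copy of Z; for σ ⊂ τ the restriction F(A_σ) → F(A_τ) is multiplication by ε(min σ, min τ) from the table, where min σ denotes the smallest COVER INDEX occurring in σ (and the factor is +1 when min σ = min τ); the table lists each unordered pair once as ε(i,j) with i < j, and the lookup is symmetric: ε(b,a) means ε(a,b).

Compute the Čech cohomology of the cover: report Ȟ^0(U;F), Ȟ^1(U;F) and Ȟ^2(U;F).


Ȟ^0 = Z,  Ȟ^1 = Z,  Ȟ^2 = 0

nerve simplices:
  A12={q12,q16} A15={q14} A23={q15} A34={q1,q13} A45={q3,q8}
C dims 5,5; δ0: rk 4, SNF 1^4
degree 0: 5−4−0 = 1 → Ȟ^0 ≅ Z
degree 1: 5−0−4 = 1 → Ȟ^1 ≅ Z
degree 2: 0−0−0 = 0 → Ȟ^2 ≅ 0


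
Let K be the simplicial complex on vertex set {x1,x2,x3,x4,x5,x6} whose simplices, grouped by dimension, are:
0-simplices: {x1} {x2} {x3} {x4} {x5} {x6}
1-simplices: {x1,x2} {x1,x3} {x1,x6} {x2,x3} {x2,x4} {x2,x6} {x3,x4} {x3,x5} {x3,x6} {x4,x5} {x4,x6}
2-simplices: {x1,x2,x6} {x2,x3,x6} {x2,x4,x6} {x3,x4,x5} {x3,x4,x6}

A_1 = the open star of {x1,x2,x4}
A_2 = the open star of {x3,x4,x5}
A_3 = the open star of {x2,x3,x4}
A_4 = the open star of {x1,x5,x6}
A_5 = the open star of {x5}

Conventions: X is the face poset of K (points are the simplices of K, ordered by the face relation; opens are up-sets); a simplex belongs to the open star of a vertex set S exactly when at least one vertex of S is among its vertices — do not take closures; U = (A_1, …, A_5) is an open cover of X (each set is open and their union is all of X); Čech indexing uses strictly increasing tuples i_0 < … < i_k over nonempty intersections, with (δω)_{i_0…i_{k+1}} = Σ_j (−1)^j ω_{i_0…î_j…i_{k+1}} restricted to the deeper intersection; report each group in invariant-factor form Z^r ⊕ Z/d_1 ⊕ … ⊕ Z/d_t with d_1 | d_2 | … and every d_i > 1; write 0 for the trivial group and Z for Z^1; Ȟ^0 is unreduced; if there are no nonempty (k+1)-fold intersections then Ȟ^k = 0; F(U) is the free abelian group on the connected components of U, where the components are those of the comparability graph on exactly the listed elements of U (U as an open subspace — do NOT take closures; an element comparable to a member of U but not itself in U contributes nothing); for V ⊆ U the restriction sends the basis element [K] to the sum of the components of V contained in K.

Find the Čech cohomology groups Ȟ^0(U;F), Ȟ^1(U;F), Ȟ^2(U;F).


Ȟ^0(U;F) ≅ Z, Ȟ^1(U;F) ≅ Z, Ȟ^2(U;F) ≅ 0

nerve simplices:
  A1={{x1},{x2},{x4},{x1,x2},{x1,x3},{x1,x6},{x2,x3},{x2,x4},{x2,x6},{x3,x4},{x4,x5},{x4,x6},{x1,x2,x6},{x2,x3,x6},{x2,x4,x6},{x3,x4,x5},{x3,x4,x6}} A2={{x3},{x4},{x5},{x1,x3},{x2,x3},{x2,x4},{x3,x4},{x3,x5},{x3,x6},{x4,x5},{x4,x6},{x2,x3,x6},{x2,x4,x6},{x3,x4,x5},{x3,x4,x6}} A3={{x2},{x3},{x4},{x1,x2},{x1,x3},{x2,x3},{x2,x4},{x2,x6},{x3,x4},{x3,x5},{x3,x6},{x4,x5},{x4,x6},{x1,x2,x6},{x2,x3,x6},{x2,x4,x6},{x3,x4,x5},{x3,x4,x6}} A4={{x1},{x5},{x6},{x1,x2},{x1,x3},{x1,x6},{x2,x6},{x3,x5},{x3,x6},{x4,x5},{x4,x6},{x1,x2,x6},{x2,x3,x6},{x2,x4,x6},{x3,x4,x5},{x3,x4,x6}} A5={{x5},{x3,x5},{x4,x5},{x3,x4,x5}}
  A12={{x4},{x1,x3},{x2,x3},{x2,x4},{x3,x4},{x4,x5},{x4,x6},{x2,x3,x6},{x2,x4,x6},{x3,x4,x5},{x3,x4,x6}} A13={{x2},{x4},{x1,x2},{x1,x3},{x2,x3},{x2,x4},{x2,x6},{x3,x4},{x4,x5},{x4,x6},{x1,x2,x6},{x2,x3,x6},{x2,x4,x6},{x3,x4,x5},{x3,x4,x6}} A14={{x1},{x1,x2},{x1,x3},{x1,x6},{x2,x6},{x4,x5},{x4,x6},{x1,x2,x6},{x2,x3,x6},{x2,x4,x6},{x3,x4,x5},{x3,x4,x6}} A15={{x4,x5},{x3,x4,x5}} A23={{x3},{x4},{x1,x3},{x2,x3},{x2,x4},{x3,x4},{x3,x5},{x3,x6},{x4,x5},{x4,x6},{x2,x3,x6},{x2,x4,x6},{x3,x4,x5},{x3,x4,x6}} A24={{x5},{x1,x3},{x3,x5},{x3,x6},{x4,x5},{x4,x6},{x2,x3,x6},{x2,x4,x6},{x3,x4,x5},{x3,x4,x6}} A25={{x5},{x3,x5},{x4,x5},{x3,x4,x5}} A34={{x1,x2},{x1,x3},{x2,x6},{x3,x5},{x3,x6},{x4,x5},{x4,x6},{x1,x2,x6},{x2,x3,x6},{x2,x4,x6},{x3,x4,x5},{x3,x4,x6}} A35={{x3,x5},{x4,x5},{x3,x4,x5}} A45={{x5},{x3,x5},{x4,x5},{x3,x4,x5}}
  A123={{x4},{x1,x3},{x2,x3},{x2,x4},{x3,x4},{x4,x5},{x4,x6},{x2,x3,x6},{x2,x4,x6},{x3,x4,x5},{x3,x4,x6}} A124={{x1,x3},{x4,x5},{x4,x6},{x2,x3,x6},{x2,x4,x6},{x3,x4,x5},{x3,x4,x6}} A125={{x4,x5},{x3,x4,x5}} A134={{x1,x2},{x1,x3},{x2,x6},{x4,x5},{x4,x6},{x1,x2,x6},{x2,x3,x6},{x2,x4,x6},{x3,x4,x5},{x3,x4,x6}} A135={{x4,x5},{x3,x4,x5}} A145={{x4,x5},{x3,x4,x5}} A234={{x1,x3},{x3,x5},{x3,x6},{x4,x5},{x4,x6},{x2,x3,x6},{x2,x4,x6},{x3,x4,x5},{x3,x4,x6}} A235={{x3,x5},{x4,x5},{x3,x4,x5}} A245={{x5},{x3,x5},{x4,x5},{x3,x4,x5}} A345={{x3,x5},{x4,x5},{x3,x4,x5}}
  A1234={{x1,x3},{x4,x5},{x4,x6},{x2,x3,x6},{x2,x4,x6},{x3,x4,x5},{x3,x4,x6}} A1235={{x4,x5},{x3,x4,x5}} A1245={{x4,x5},{x3,x4,x5}} A1345={{x4,x5},{x3,x4,x5}} A2345={{x3,x5},{x4,x5},{x3,x4,x5}}
  A12345={{x4,x5},{x3,x4,x5}}
components per intersection:
  A1: {{x1},{x2},{x4},{x1,x2},{x1,x3},{x1,x6},{x2,x3},{x2,x4},{x2,x6},{x3,x4},{x4,x5},{x4,x6},{x1,x2,x6},{x2,x3,x6},{x2,x4,x6},{x3,x4,x5},{x3,x4,x6}}
  A2: {{x3},{x4},{x5},{x1,x3},{x2,x3},{x2,x4},{x3,x4},{x3,x5},{x3,x6},{x4,x5},{x4,x6},{x2,x3,x6},{x2,x4,x6},{x3,x4,x5},{x3,x4,x6}}
  A3: {{x2},{x3},{x4},{x1,x2},{x1,x3},{x2,x3},{x2,x4},{x2,x6},{x3,x4},{x3,x5},{x3,x6},{x4,x5},{x4,x6},{x1,x2,x6},{x2,x3,x6},{x2,x4,x6},{x3,x4,x5},{x3,x4,x6}}
  A4: {{x1},{x6},{x1,x2},{x1,x3},{x1,x6},{x2,x6},{x3,x6},{x4,x6},{x1,x2,x6},{x2,x3,x6},{x2,x4,x6},{x3,x4,x6}} {{x5},{x3,x5},{x4,x5},{x3,x4,x5}}
  A5: {{x5},{x3,x5},{x4,x5},{x3,x4,x5}}
  A12: {{x4},{x2,x4},{x3,x4},{x4,x5},{x4,x6},{x2,x4,x6},{x3,x4,x5},{x3,x4,x6}} {{x1,x3}} {{x2,x3},{x2,x3,x6}}
  A13: {{x2},{x4},{x1,x2},{x2,x3},{x2,x4},{x2,x6},{x3,x4},{x4,x5},{x4,x6},{x1,x2,x6},{x2,x3,x6},{x2,x4,x6},{x3,x4,x5},{x3,x4,x6}} {{x1,x3}}
  A14: {{x1},{x1,x2},{x1,x3},{x1,x6},{x2,x6},{x4,x6},{x1,x2,x6},{x2,x3,x6},{x2,x4,x6},{x3,x4,x6}} {{x4,x5},{x3,x4,x5}}
  A15: {{x4,x5},{x3,x4,x5}}
  A23: {{x3},{x4},{x1,x3},{x2,x3},{x2,x4},{x3,x4},{x3,x5},{x3,x6},{x4,x5},{x4,x6},{x2,x3,x6},{x2,x4,x6},{x3,x4,x5},{x3,x4,x6}}
  A24: {{x5},{x3,x5},{x4,x5},{x3,x4,x5}} {{x1,x3}} {{x3,x6},{x4,x6},{x2,x3,x6},{x2,x4,x6},{x3,x4,x6}}
  A25: {{x5},{x3,x5},{x4,x5},{x3,x4,x5}}
  A34: {{x1,x2},{x2,x6},{x3,x6},{x4,x6},{x1,x2,x6},{x2,x3,x6},{x2,x4,x6},{x3,x4,x6}} {{x1,x3}} {{x3,x5},{x4,x5},{x3,x4,x5}}
  A35: {{x3,x5},{x4,x5},{x3,x4,x5}}
  A45: {{x5},{x3,x5},{x4,x5},{x3,x4,x5}}
  A123: {{x4},{x2,x4},{x3,x4},{x4,x5},{x4,x6},{x2,x4,x6},{x3,x4,x5},{x3,x4,x6}} {{x1,x3}} {{x2,x3},{x2,x3,x6}}
  A124: {{x1,x3}} {{x4,x5},{x3,x4,x5}} {{x4,x6},{x2,x4,x6},{x3,x4,x6}} {{x2,x3,x6}}
  A125: {{x4,x5},{x3,x4,x5}}
  A134: {{x1,x2},{x2,x6},{x4,x6},{x1,x2,x6},{x2,x3,x6},{x2,x4,x6},{x3,x4,x6}} {{x1,x3}} {{x4,x5},{x3,x4,x5}}
  A135: {{x4,x5},{x3,x4,x5}}
  A145: {{x4,x5},{x3,x4,x5}}
  A234: {{x1,x3}} {{x3,x5},{x4,x5},{x3,x4,x5}} {{x3,x6},{x4,x6},{x2,x3,x6},{x2,x4,x6},{x3,x4,x6}}
  A235: {{x3,x5},{x4,x5},{x3,x4,x5}}
  A245: {{x5},{x3,x5},{x4,x5},{x3,x4,x5}}
  A345: {{x3,x5},{x4,x5},{x3,x4,x5}}
  A1234: {{x1,x3}} {{x4,x5},{x3,x4,x5}} {{x4,x6},{x2,x4,x6},{x3,x4,x6}} {{x2,x3,x6}}
  A1235: {{x4,x5},{x3,x4,x5}}
  A1245: {{x4,x5},{x3,x4,x5}}
  A1345: {{x4,x5},{x3,x4,x5}}
  A2345: {{x3,x5},{x4,x5},{x3,x4,x5}}
  A12345: {{x4,x5},{x3,x4,x5}}
C dims 6,18,19,8; δ0: rk 5, SNF 1^5; δ1: rk 12, SNF 1^12; δ2: rk 7, SNF 1^7
degree 0: 6−5−0 = 1 → Ȟ^0 ≅ Z
degree 1: 18−12−5 = 1 → Ȟ^1 ≅ Z
degree 2: 19−7−12 = 0 → Ȟ^2 ≅ 0


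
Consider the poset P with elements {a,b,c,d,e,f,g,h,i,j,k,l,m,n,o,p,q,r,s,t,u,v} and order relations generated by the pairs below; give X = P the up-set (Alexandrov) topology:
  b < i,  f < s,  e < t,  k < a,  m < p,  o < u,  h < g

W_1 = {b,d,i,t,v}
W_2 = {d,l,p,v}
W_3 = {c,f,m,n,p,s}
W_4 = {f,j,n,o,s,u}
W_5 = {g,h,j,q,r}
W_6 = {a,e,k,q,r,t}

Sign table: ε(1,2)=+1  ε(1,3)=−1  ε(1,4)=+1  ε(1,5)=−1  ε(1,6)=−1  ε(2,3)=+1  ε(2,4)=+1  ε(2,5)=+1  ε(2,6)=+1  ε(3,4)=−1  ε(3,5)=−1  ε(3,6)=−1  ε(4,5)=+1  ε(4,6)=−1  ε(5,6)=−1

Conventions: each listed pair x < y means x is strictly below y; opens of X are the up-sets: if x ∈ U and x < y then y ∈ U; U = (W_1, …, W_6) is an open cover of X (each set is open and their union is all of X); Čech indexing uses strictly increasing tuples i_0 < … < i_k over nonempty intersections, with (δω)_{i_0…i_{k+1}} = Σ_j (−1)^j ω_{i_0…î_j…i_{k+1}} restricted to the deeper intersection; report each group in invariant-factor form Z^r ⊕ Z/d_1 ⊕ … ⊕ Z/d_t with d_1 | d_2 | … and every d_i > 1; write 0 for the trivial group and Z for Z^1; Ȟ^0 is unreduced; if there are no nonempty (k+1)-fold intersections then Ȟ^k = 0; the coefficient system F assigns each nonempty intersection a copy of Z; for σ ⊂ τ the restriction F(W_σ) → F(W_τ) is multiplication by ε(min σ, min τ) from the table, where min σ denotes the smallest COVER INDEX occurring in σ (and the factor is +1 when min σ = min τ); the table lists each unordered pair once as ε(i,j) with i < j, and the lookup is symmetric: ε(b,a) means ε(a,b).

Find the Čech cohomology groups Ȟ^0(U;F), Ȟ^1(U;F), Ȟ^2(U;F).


nerve simplices:
  W12={d,v} W16={t} W23={p} W34={f,n,s} W45={j} W56={q,r}
C dims 6,6; δ0: rk 6, SNF 1^5·2
degree 0: 6−6−0 = 0 → Ȟ^0 ≅ 0
degree 1: 6−0−6 = 0 plus torsion [2] → Ȟ^1 ≅ Z/2
degree 2: 0−0−0 = 0 → Ȟ^2 ≅ 0

Ȟ^0 ≅ 0, Ȟ^1 ≅ Z/2 and Ȟ^2 ≅ 0


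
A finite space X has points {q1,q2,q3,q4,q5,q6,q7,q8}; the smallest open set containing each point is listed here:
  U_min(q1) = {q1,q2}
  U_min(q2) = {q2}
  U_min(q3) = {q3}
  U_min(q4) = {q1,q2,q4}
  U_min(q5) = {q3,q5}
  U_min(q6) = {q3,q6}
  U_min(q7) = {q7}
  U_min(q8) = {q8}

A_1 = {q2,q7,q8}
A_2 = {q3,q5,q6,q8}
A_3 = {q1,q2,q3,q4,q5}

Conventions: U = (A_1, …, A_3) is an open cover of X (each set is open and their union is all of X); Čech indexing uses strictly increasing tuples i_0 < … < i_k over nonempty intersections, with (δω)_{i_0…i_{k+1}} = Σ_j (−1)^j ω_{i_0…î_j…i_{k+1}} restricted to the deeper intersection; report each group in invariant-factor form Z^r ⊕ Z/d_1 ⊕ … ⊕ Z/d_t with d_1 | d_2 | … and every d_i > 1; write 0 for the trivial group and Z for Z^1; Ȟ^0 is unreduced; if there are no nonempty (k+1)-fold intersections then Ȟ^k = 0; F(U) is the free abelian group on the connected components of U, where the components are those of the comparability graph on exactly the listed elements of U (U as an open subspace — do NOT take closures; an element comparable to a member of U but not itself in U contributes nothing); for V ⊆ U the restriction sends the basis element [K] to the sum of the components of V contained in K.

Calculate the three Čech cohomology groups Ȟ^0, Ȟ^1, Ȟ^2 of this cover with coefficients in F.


Ȟ^0 ≅ Z^4; Ȟ^1 ≅ 0; Ȟ^2 ≅ 0

nonempty intersections:
  A12={q8} A13={q2} A23={q3,q5}
components per intersection:
  A1: {q2} {q7} {q8}
  A2: {q3,q5,q6} {q8}
  A3: {q1,q2,q4} {q3,q5}
  A12: {q8}
  A13: {q2}
  A23: {q3,q5}
C dims 7,3; δ0: rk 3, SNF 1^3
Ȟ^0: (7−3)−0=4 ⇒ Z^4
Ȟ^1: (3−0)−3=0 ⇒ 0
Ȟ^2: (0−0)−0=0 ⇒ 0


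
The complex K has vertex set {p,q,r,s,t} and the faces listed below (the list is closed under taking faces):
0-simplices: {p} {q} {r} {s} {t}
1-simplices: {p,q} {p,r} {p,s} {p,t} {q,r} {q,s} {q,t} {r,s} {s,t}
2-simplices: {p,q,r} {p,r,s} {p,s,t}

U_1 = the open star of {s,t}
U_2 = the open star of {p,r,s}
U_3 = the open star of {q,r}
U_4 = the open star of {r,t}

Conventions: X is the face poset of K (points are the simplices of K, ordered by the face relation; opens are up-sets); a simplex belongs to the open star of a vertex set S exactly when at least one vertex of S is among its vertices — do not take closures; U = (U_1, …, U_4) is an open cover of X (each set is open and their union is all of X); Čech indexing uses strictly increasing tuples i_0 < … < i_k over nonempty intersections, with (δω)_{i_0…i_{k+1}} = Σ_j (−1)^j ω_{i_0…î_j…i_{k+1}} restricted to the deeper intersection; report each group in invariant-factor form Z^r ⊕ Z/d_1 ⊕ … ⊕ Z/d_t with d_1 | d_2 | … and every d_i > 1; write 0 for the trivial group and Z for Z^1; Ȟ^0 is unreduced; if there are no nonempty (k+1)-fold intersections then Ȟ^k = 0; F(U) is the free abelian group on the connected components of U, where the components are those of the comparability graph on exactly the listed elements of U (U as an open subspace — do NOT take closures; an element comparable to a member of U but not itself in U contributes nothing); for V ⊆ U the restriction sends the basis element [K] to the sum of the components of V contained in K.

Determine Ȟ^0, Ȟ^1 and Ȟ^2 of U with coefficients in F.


cover nerve:
  U1={{s},{t},{p,s},{p,t},{q,s},{q,t},{r,s},{s,t},{p,r,s},{p,s,t}} U2={{p},{r},{s},{p,q},{p,r},{p,s},{p,t},{q,r},{q,s},{r,s},{s,t},{p,q,r},{p,r,s},{p,s,t}} U3={{q},{r},{p,q},{p,r},{q,r},{q,s},{q,t},{r,s},{p,q,r},{p,r,s}} U4={{r},{t},{p,r},{p,t},{q,r},{q,t},{r,s},{s,t},{p,q,r},{p,r,s},{p,s,t}}
  U12={{s},{p,s},{p,t},{q,s},{r,s},{s,t},{p,r,s},{p,s,t}} U13={{q,s},{q,t},{r,s},{p,r,s}} U14={{t},{p,t},{q,t},{r,s},{s,t},{p,r,s},{p,s,t}} U23={{r},{p,q},{p,r},{q,r},{q,s},{r,s},{p,q,r},{p,r,s}} U24={{r},{p,r},{p,t},{q,r},{r,s},{s,t},{p,q,r},{p,r,s},{p,s,t}} U34={{r},{p,r},{q,r},{q,t},{r,s},{p,q,r},{p,r,s}}
  U123={{q,s},{r,s},{p,r,s}} U124={{p,t},{r,s},{s,t},{p,r,s},{p,s,t}} U134={{q,t},{r,s},{p,r,s}} U234={{r},{p,r},{q,r},{r,s},{p,q,r},{p,r,s}}
  U1234={{r,s},{p,r,s}}
components per intersection:
  U1: {{s},{t},{p,s},{p,t},{q,s},{q,t},{r,s},{s,t},{p,r,s},{p,s,t}}
  U2: {{p},{r},{s},{p,q},{p,r},{p,s},{p,t},{q,r},{q,s},{r,s},{s,t},{p,q,r},{p,r,s},{p,s,t}}
  U3: {{q},{r},{p,q},{p,r},{q,r},{q,s},{q,t},{r,s},{p,q,r},{p,r,s}}
  U4: {{r},{p,r},{q,r},{r,s},{p,q,r},{p,r,s}} {{t},{p,t},{q,t},{s,t},{p,s,t}}
  U12: {{s},{p,s},{p,t},{q,s},{r,s},{s,t},{p,r,s},{p,s,t}}
  U13: {{q,s}} {{q,t}} {{r,s},{p,r,s}}
  U14: {{t},{p,t},{q,t},{s,t},{p,s,t}} {{r,s},{p,r,s}}
  U23: {{r},{p,q},{p,r},{q,r},{r,s},{p,q,r},{p,r,s}} {{q,s}}
  U24: {{r},{p,r},{q,r},{r,s},{p,q,r},{p,r,s}} {{p,t},{s,t},{p,s,t}}
  U34: {{r},{p,r},{q,r},{r,s},{p,q,r},{p,r,s}} {{q,t}}
  U123: {{q,s}} {{r,s},{p,r,s}}
  U124: {{p,t},{s,t},{p,s,t}} {{r,s},{p,r,s}}
  U134: {{q,t}} {{r,s},{p,r,s}}
  U234: {{r},{p,r},{q,r},{r,s},{p,q,r},{p,r,s}}
  U1234: {{r,s},{p,r,s}}
C dims 5,12,7,1; δ0: rk 4, SNF 1^4; δ1: rk 6, SNF 1^6; δ2: rk 1, SNF 1^1
Ȟ^0: (5−4)−0=1 ⇒ Z
Ȟ^1: (12−6)−4=2 ⇒ Z^2
Ȟ^2: (7−1)−6=0 ⇒ 0

Ȟ^0 = Z,  Ȟ^1 = Z^2,  Ȟ^2 = 0


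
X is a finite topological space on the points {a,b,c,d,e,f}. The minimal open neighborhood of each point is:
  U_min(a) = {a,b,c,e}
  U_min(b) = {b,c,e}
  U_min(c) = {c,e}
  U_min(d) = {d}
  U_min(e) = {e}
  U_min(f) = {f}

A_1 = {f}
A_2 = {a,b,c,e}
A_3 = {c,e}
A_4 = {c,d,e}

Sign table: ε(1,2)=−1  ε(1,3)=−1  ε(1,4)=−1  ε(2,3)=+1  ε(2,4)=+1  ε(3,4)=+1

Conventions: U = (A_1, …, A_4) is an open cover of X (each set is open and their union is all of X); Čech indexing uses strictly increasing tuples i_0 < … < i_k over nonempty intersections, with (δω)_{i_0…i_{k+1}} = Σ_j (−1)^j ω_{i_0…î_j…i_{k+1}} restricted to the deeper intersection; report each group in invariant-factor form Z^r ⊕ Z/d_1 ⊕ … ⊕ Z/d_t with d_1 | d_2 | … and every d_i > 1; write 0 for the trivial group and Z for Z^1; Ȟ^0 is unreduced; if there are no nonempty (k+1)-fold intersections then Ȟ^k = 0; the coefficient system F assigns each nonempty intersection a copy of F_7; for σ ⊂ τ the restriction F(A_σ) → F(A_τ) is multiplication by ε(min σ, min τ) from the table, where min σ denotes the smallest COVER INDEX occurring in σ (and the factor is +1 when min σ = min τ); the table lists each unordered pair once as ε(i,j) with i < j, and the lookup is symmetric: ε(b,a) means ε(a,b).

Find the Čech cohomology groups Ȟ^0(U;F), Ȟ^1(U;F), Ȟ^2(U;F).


nerve simplices:
  A23={c,e} A24={c,e} A34={c,e}
  A234={c,e}
C dims 4,3,1; δ0: rk_F7 2; δ1: rk_F7 1
degree 0: 4−2−0 = 2 → Ȟ^0 ≅ Z/7 ⊕ Z/7
degree 1: 3−1−2 = 0 → Ȟ^1 ≅ 0
degree 2: 1−0−1 = 0 → Ȟ^2 ≅ 0

Ȟ^0(U;F) ≅ Z/7 ⊕ Z/7; Ȟ^1(U;F) ≅ 0; Ȟ^2(U;F) ≅ 0


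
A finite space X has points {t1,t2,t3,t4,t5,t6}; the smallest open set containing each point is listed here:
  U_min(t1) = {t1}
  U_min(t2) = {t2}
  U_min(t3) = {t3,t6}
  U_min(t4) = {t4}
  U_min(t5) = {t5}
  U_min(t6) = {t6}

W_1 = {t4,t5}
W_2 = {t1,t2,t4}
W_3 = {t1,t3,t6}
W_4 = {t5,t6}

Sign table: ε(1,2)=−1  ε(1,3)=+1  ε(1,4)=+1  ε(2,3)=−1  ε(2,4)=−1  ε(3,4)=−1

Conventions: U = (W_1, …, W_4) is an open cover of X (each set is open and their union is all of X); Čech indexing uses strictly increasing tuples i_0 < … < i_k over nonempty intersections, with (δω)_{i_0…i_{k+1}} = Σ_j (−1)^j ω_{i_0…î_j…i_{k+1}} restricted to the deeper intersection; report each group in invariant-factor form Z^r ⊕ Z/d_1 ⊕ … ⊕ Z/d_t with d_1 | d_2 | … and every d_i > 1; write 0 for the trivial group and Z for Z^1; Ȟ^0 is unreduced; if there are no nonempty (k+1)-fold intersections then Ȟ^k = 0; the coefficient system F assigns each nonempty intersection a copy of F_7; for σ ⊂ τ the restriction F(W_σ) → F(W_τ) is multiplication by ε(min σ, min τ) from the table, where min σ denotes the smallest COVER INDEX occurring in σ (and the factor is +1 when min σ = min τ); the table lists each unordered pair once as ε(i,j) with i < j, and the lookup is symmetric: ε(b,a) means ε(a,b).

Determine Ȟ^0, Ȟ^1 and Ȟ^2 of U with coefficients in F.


Ȟ^0 ≅ 0,  Ȟ^1 ≅ 0,  Ȟ^2 ≅ 0

nerve simplices:
  W12={t4} W14={t5} W23={t1} W34={t6}
C dims 4,4; δ0: rk_F7 4
degree 0: 4−4−0 = 0 → Ȟ^0 ≅ 0
degree 1: 4−0−4 = 0 → Ȟ^1 ≅ 0
degree 2: 0−0−0 = 0 → Ȟ^2 ≅ 0


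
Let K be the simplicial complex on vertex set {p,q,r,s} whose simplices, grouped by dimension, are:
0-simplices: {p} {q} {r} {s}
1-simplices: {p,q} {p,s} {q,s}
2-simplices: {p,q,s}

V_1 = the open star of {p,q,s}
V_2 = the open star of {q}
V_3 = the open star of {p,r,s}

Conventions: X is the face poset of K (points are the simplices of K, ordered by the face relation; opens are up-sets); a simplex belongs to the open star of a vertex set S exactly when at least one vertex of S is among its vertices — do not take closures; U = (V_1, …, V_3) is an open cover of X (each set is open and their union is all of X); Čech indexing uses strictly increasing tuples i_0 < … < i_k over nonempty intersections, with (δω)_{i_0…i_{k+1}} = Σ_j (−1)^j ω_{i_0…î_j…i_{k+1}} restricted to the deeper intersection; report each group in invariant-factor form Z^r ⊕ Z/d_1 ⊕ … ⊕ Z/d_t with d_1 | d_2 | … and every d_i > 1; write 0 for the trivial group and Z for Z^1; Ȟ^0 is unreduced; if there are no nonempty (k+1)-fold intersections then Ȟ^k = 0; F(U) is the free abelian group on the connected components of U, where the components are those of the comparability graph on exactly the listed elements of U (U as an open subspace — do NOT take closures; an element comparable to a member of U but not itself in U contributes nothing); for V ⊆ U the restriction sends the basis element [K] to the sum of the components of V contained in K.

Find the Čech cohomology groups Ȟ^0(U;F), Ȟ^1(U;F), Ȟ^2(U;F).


nonempty overlaps:
  V1={{p},{q},{s},{p,q},{p,s},{q,s},{p,q,s}} V2={{q},{p,q},{q,s},{p,q,s}} V3={{p},{r},{s},{p,q},{p,s},{q,s},{p,q,s}}
  V12={{q},{p,q},{q,s},{p,q,s}} V13={{p},{s},{p,q},{p,s},{q,s},{p,q,s}} V23={{p,q},{q,s},{p,q,s}}
  V123={{p,q},{q,s},{p,q,s}}
components per intersection:
  V1: {{p},{q},{s},{p,q},{p,s},{q,s},{p,q,s}}
  V2: {{q},{p,q},{q,s},{p,q,s}}
  V3: {{p},{s},{p,q},{p,s},{q,s},{p,q,s}} {{r}}
  V12: {{q},{p,q},{q,s},{p,q,s}}
  V13: {{p},{s},{p,q},{p,s},{q,s},{p,q,s}}
  V23: {{p,q},{q,s},{p,q,s}}
  V123: {{p,q},{q,s},{p,q,s}}
C dims 4,3,1; δ0: rk 2, SNF 1^2; δ1: rk 1, SNF 1^1
degree 0: 4−2−0 = 2 → Ȟ^0 ≅ Z^2
degree 1: 3−1−2 = 0 → Ȟ^1 ≅ 0
degree 2: 1−0−1 = 0 → Ȟ^2 ≅ 0

Ȟ^0 ≅ Z^2; Ȟ^1 ≅ 0; Ȟ^2 ≅ 0


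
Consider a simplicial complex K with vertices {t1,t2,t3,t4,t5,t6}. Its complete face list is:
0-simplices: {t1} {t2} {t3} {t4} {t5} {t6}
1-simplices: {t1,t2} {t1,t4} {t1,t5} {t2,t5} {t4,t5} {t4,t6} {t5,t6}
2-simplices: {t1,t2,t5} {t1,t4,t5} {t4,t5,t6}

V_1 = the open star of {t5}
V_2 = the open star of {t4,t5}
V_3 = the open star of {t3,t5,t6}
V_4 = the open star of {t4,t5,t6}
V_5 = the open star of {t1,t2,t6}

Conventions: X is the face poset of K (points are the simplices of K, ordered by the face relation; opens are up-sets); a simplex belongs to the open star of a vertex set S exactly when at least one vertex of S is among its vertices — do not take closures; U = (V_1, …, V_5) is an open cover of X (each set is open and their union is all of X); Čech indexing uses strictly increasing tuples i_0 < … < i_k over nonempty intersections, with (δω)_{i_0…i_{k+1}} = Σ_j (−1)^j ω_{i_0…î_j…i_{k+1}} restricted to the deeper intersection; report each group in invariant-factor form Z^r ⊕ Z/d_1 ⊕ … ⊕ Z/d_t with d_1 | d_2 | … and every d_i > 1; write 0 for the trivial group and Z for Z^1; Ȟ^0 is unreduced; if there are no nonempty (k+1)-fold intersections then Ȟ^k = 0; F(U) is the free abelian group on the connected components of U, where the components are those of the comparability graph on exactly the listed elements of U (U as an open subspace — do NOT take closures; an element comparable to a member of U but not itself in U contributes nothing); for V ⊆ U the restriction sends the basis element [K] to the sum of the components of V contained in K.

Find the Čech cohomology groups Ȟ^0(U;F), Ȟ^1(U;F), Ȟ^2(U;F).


Ȟ^0 ≅ Z^2; Ȟ^1 ≅ 0; Ȟ^2 ≅ 0

nonempty intersections:
  V1={{t5},{t1,t5},{t2,t5},{t4,t5},{t5,t6},{t1,t2,t5},{t1,t4,t5},{t4,t5,t6}} V2={{t4},{t5},{t1,t4},{t1,t5},{t2,t5},{t4,t5},{t4,t6},{t5,t6},{t1,t2,t5},{t1,t4,t5},{t4,t5,t6}} V3={{t3},{t5},{t6},{t1,t5},{t2,t5},{t4,t5},{t4,t6},{t5,t6},{t1,t2,t5},{t1,t4,t5},{t4,t5,t6}} V4={{t4},{t5},{t6},{t1,t4},{t1,t5},{t2,t5},{t4,t5},{t4,t6},{t5,t6},{t1,t2,t5},{t1,t4,t5},{t4,t5,t6}} V5={{t1},{t2},{t6},{t1,t2},{t1,t4},{t1,t5},{t2,t5},{t4,t6},{t5,t6},{t1,t2,t5},{t1,t4,t5},{t4,t5,t6}}
  V12={{t5},{t1,t5},{t2,t5},{t4,t5},{t5,t6},{t1,t2,t5},{t1,t4,t5},{t4,t5,t6}} V13={{t5},{t1,t5},{t2,t5},{t4,t5},{t5,t6},{t1,t2,t5},{t1,t4,t5},{t4,t5,t6}} V14={{t5},{t1,t5},{t2,t5},{t4,t5},{t5,t6},{t1,t2,t5},{t1,t4,t5},{t4,t5,t6}} V15={{t1,t5},{t2,t5},{t5,t6},{t1,t2,t5},{t1,t4,t5},{t4,t5,t6}} V23={{t5},{t1,t5},{t2,t5},{t4,t5},{t4,t6},{t5,t6},{t1,t2,t5},{t1,t4,t5},{t4,t5,t6}} V24={{t4},{t5},{t1,t4},{t1,t5},{t2,t5},{t4,t5},{t4,t6},{t5,t6},{t1,t2,t5},{t1,t4,t5},{t4,t5,t6}} V25={{t1,t4},{t1,t5},{t2,t5},{t4,t6},{t5,t6},{t1,t2,t5},{t1,t4,t5},{t4,t5,t6}} V34={{t5},{t6},{t1,t5},{t2,t5},{t4,t5},{t4,t6},{t5,t6},{t1,t2,t5},{t1,t4,t5},{t4,t5,t6}} V35={{t6},{t1,t5},{t2,t5},{t4,t6},{t5,t6},{t1,t2,t5},{t1,t4,t5},{t4,t5,t6}} V45={{t6},{t1,t4},{t1,t5},{t2,t5},{t4,t6},{t5,t6},{t1,t2,t5},{t1,t4,t5},{t4,t5,t6}}
  V123={{t5},{t1,t5},{t2,t5},{t4,t5},{t5,t6},{t1,t2,t5},{t1,t4,t5},{t4,t5,t6}} V124={{t5},{t1,t5},{t2,t5},{t4,t5},{t5,t6},{t1,t2,t5},{t1,t4,t5},{t4,t5,t6}} V125={{t1,t5},{t2,t5},{t5,t6},{t1,t2,t5},{t1,t4,t5},{t4,t5,t6}} V134={{t5},{t1,t5},{t2,t5},{t4,t5},{t5,t6},{t1,t2,t5},{t1,t4,t5},{t4,t5,t6}} V135={{t1,t5},{t2,t5},{t5,t6},{t1,t2,t5},{t1,t4,t5},{t4,t5,t6}} V145={{t1,t5},{t2,t5},{t5,t6},{t1,t2,t5},{t1,t4,t5},{t4,t5,t6}} V234={{t5},{t1,t5},{t2,t5},{t4,t5},{t4,t6},{t5,t6},{t1,t2,t5},{t1,t4,t5},{t4,t5,t6}} V235={{t1,t5},{t2,t5},{t4,t6},{t5,t6},{t1,t2,t5},{t1,t4,t5},{t4,t5,t6}} V245={{t1,t4},{t1,t5},{t2,t5},{t4,t6},{t5,t6},{t1,t2,t5},{t1,t4,t5},{t4,t5,t6}} V345={{t6},{t1,t5},{t2,t5},{t4,t6},{t5,t6},{t1,t2,t5},{t1,t4,t5},{t4,t5,t6}}
  V1234={{t5},{t1,t5},{t2,t5},{t4,t5},{t5,t6},{t1,t2,t5},{t1,t4,t5},{t4,t5,t6}} V1235={{t1,t5},{t2,t5},{t5,t6},{t1,t2,t5},{t1,t4,t5},{t4,t5,t6}} V1245={{t1,t5},{t2,t5},{t5,t6},{t1,t2,t5},{t1,t4,t5},{t4,t5,t6}} V1345={{t1,t5},{t2,t5},{t5,t6},{t1,t2,t5},{t1,t4,t5},{t4,t5,t6}} V2345={{t1,t5},{t2,t5},{t4,t6},{t5,t6},{t1,t2,t5},{t1,t4,t5},{t4,t5,t6}}
  V12345={{t1,t5},{t2,t5},{t5,t6},{t1,t2,t5},{t1,t4,t5},{t4,t5,t6}}
components per intersection:
  V1: {{t5},{t1,t5},{t2,t5},{t4,t5},{t5,t6},{t1,t2,t5},{t1,t4,t5},{t4,t5,t6}}
  V2: {{t4},{t5},{t1,t4},{t1,t5},{t2,t5},{t4,t5},{t4,t6},{t5,t6},{t1,t2,t5},{t1,t4,t5},{t4,t5,t6}}
  V3: {{t3}} {{t5},{t6},{t1,t5},{t2,t5},{t4,t5},{t4,t6},{t5,t6},{t1,t2,t5},{t1,t4,t5},{t4,t5,t6}}
  V4: {{t4},{t5},{t6},{t1,t4},{t1,t5},{t2,t5},{t4,t5},{t4,t6},{t5,t6},{t1,t2,t5},{t1,t4,t5},{t4,t5,t6}}
  V5: {{t1},{t2},{t1,t2},{t1,t4},{t1,t5},{t2,t5},{t1,t2,t5},{t1,t4,t5}} {{t6},{t4,t6},{t5,t6},{t4,t5,t6}}
  V12: {{t5},{t1,t5},{t2,t5},{t4,t5},{t5,t6},{t1,t2,t5},{t1,t4,t5},{t4,t5,t6}}
  V13: {{t5},{t1,t5},{t2,t5},{t4,t5},{t5,t6},{t1,t2,t5},{t1,t4,t5},{t4,t5,t6}}
  V14: {{t5},{t1,t5},{t2,t5},{t4,t5},{t5,t6},{t1,t2,t5},{t1,t4,t5},{t4,t5,t6}}
  V15: {{t1,t5},{t2,t5},{t1,t2,t5},{t1,t4,t5}} {{t5,t6},{t4,t5,t6}}
  V23: {{t5},{t1,t5},{t2,t5},{t4,t5},{t4,t6},{t5,t6},{t1,t2,t5},{t1,t4,t5},{t4,t5,t6}}
  V24: {{t4},{t5},{t1,t4},{t1,t5},{t2,t5},{t4,t5},{t4,t6},{t5,t6},{t1,t2,t5},{t1,t4,t5},{t4,t5,t6}}
  V25: {{t1,t4},{t1,t5},{t2,t5},{t1,t2,t5},{t1,t4,t5}} {{t4,t6},{t5,t6},{t4,t5,t6}}
  V34: {{t5},{t6},{t1,t5},{t2,t5},{t4,t5},{t4,t6},{t5,t6},{t1,t2,t5},{t1,t4,t5},{t4,t5,t6}}
  V35: {{t6},{t4,t6},{t5,t6},{t4,t5,t6}} {{t1,t5},{t2,t5},{t1,t2,t5},{t1,t4,t5}}
  V45: {{t6},{t4,t6},{t5,t6},{t4,t5,t6}} {{t1,t4},{t1,t5},{t2,t5},{t1,t2,t5},{t1,t4,t5}}
  V123: {{t5},{t1,t5},{t2,t5},{t4,t5},{t5,t6},{t1,t2,t5},{t1,t4,t5},{t4,t5,t6}}
  V124: {{t5},{t1,t5},{t2,t5},{t4,t5},{t5,t6},{t1,t2,t5},{t1,t4,t5},{t4,t5,t6}}
  V125: {{t1,t5},{t2,t5},{t1,t2,t5},{t1,t4,t5}} {{t5,t6},{t4,t5,t6}}
  V134: {{t5},{t1,t5},{t2,t5},{t4,t5},{t5,t6},{t1,t2,t5},{t1,t4,t5},{t4,t5,t6}}
  V135: {{t1,t5},{t2,t5},{t1,t2,t5},{t1,t4,t5}} {{t5,t6},{t4,t5,t6}}
  V145: {{t1,t5},{t2,t5},{t1,t2,t5},{t1,t4,t5}} {{t5,t6},{t4,t5,t6}}
  V234: {{t5},{t1,t5},{t2,t5},{t4,t5},{t4,t6},{t5,t6},{t1,t2,t5},{t1,t4,t5},{t4,t5,t6}}
  V235: {{t1,t5},{t2,t5},{t1,t2,t5},{t1,t4,t5}} {{t4,t6},{t5,t6},{t4,t5,t6}}
  V245: {{t1,t4},{t1,t5},{t2,t5},{t1,t2,t5},{t1,t4,t5}} {{t4,t6},{t5,t6},{t4,t5,t6}}
  V345: {{t6},{t4,t6},{t5,t6},{t4,t5,t6}} {{t1,t5},{t2,t5},{t1,t2,t5},{t1,t4,t5}}
  V1234: {{t5},{t1,t5},{t2,t5},{t4,t5},{t5,t6},{t1,t2,t5},{t1,t4,t5},{t4,t5,t6}}
  V1235: {{t1,t5},{t2,t5},{t1,t2,t5},{t1,t4,t5}} {{t5,t6},{t4,t5,t6}}
  V1245: {{t1,t5},{t2,t5},{t1,t2,t5},{t1,t4,t5}} {{t5,t6},{t4,t5,t6}}
  V1345: {{t1,t5},{t2,t5},{t1,t2,t5},{t1,t4,t5}} {{t5,t6},{t4,t5,t6}}
  V2345: {{t1,t5},{t2,t5},{t1,t2,t5},{t1,t4,t5}} {{t4,t6},{t5,t6},{t4,t5,t6}}
  V12345: {{t1,t5},{t2,t5},{t1,t2,t5},{t1,t4,t5}} {{t5,t6},{t4,t5,t6}}
C dims 7,14,16,9; δ0: rk 5, SNF 1^5; δ1: rk 9, SNF 1^9; δ2: rk 7, SNF 1^7
Ȟ^0: (7−5)−0=2 ⇒ Z^2
Ȟ^1: (14−9)−5=0 ⇒ 0
Ȟ^2: (16−7)−9=0 ⇒ 0


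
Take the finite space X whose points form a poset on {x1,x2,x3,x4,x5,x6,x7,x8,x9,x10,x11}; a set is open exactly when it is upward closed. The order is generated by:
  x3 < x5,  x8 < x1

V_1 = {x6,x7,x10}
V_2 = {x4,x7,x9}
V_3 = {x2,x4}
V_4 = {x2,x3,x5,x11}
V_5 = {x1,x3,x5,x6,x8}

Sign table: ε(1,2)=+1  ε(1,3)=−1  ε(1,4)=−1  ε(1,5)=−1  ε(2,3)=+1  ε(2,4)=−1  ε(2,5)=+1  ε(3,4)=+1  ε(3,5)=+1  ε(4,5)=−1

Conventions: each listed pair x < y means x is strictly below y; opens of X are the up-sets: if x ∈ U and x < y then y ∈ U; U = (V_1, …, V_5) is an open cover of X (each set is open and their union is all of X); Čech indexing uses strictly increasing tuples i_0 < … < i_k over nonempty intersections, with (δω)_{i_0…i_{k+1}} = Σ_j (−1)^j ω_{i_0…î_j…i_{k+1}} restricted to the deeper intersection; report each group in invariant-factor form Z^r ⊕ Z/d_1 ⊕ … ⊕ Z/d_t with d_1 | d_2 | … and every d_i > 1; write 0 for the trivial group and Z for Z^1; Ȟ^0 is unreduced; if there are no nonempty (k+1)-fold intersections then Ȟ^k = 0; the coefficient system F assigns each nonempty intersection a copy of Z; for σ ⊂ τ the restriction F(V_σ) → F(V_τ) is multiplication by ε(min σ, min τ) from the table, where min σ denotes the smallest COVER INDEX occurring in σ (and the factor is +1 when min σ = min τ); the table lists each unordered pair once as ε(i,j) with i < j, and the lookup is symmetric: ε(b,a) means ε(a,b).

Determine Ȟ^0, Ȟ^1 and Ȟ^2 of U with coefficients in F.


nerve of the cover:
  V12={x7} V15={x6} V23={x4} V34={x2} V45={x3,x5}
C dims 5,5; δ0: rk 4, SNF 1^4
Ȟ^0 = (5 − 4) − 0 = 1, so Ȟ^0 ≅ Z
Ȟ^1 = (5 − 0) − 4 = 1, so Ȟ^1 ≅ Z
Ȟ^2 = (0 − 0) − 0 = 0, so Ȟ^2 ≅ 0

Ȟ^0 = Z,  Ȟ^1 = Z,  Ȟ^2 = 0


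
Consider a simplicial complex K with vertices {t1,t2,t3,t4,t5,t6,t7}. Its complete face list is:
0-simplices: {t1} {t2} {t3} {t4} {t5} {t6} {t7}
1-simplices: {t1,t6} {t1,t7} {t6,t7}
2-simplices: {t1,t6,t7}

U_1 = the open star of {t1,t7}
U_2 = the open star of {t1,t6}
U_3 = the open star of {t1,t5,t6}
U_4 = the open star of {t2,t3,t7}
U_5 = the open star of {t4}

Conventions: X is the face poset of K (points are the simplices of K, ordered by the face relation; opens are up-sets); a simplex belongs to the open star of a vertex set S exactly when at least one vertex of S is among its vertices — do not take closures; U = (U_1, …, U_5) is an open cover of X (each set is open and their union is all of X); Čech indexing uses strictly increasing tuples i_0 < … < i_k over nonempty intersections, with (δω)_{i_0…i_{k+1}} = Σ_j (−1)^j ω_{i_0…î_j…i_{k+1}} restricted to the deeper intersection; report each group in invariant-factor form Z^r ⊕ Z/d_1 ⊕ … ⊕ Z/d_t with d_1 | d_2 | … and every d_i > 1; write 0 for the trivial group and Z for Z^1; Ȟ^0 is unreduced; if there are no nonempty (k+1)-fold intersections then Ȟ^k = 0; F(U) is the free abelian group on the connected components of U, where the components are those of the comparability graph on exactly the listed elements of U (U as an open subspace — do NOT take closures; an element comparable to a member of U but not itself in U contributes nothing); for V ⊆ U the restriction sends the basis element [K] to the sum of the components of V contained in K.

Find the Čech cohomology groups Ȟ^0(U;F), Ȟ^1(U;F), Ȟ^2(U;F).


intersection data:
  U1={{t1},{t7},{t1,t6},{t1,t7},{t6,t7},{t1,t6,t7}} U2={{t1},{t6},{t1,t6},{t1,t7},{t6,t7},{t1,t6,t7}} U3={{t1},{t5},{t6},{t1,t6},{t1,t7},{t6,t7},{t1,t6,t7}} U4={{t2},{t3},{t7},{t1,t7},{t6,t7},{t1,t6,t7}} U5={{t4}}
  U12={{t1},{t1,t6},{t1,t7},{t6,t7},{t1,t6,t7}} U13={{t1},{t1,t6},{t1,t7},{t6,t7},{t1,t6,t7}} U14={{t7},{t1,t7},{t6,t7},{t1,t6,t7}} U23={{t1},{t6},{t1,t6},{t1,t7},{t6,t7},{t1,t6,t7}} U24={{t1,t7},{t6,t7},{t1,t6,t7}} U34={{t1,t7},{t6,t7},{t1,t6,t7}}
  U123={{t1},{t1,t6},{t1,t7},{t6,t7},{t1,t6,t7}} U124={{t1,t7},{t6,t7},{t1,t6,t7}} U134={{t1,t7},{t6,t7},{t1,t6,t7}} U234={{t1,t7},{t6,t7},{t1,t6,t7}}
  U1234={{t1,t7},{t6,t7},{t1,t6,t7}}
components per intersection:
  U1: {{t1},{t7},{t1,t6},{t1,t7},{t6,t7},{t1,t6,t7}}
  U2: {{t1},{t6},{t1,t6},{t1,t7},{t6,t7},{t1,t6,t7}}
  U3: {{t1},{t6},{t1,t6},{t1,t7},{t6,t7},{t1,t6,t7}} {{t5}}
  U4: {{t2}} {{t3}} {{t7},{t1,t7},{t6,t7},{t1,t6,t7}}
  U5: {{t4}}
  U12: {{t1},{t1,t6},{t1,t7},{t6,t7},{t1,t6,t7}}
  U13: {{t1},{t1,t6},{t1,t7},{t6,t7},{t1,t6,t7}}
  U14: {{t7},{t1,t7},{t6,t7},{t1,t6,t7}}
  U23: {{t1},{t6},{t1,t6},{t1,t7},{t6,t7},{t1,t6,t7}}
  U24: {{t1,t7},{t6,t7},{t1,t6,t7}}
  U34: {{t1,t7},{t6,t7},{t1,t6,t7}}
  U123: {{t1},{t1,t6},{t1,t7},{t6,t7},{t1,t6,t7}}
  U124: {{t1,t7},{t6,t7},{t1,t6,t7}}
  U134: {{t1,t7},{t6,t7},{t1,t6,t7}}
  U234: {{t1,t7},{t6,t7},{t1,t6,t7}}
  U1234: {{t1,t7},{t6,t7},{t1,t6,t7}}
C dims 8,6,4,1; δ0: rk 3, SNF 1^3; δ1: rk 3, SNF 1^3; δ2: rk 1, SNF 1^1
Ȟ^0 = (8 − 3) − 0 = 5, so Ȟ^0 ≅ Z^5
Ȟ^1 = (6 − 3) − 3 = 0, so Ȟ^1 ≅ 0
Ȟ^2 = (4 − 1) − 3 = 0, so Ȟ^2 ≅ 0

Ȟ^0(U;F) ≅ Z^5; Ȟ^1(U;F) ≅ 0; Ȟ^2(U;F) ≅ 0


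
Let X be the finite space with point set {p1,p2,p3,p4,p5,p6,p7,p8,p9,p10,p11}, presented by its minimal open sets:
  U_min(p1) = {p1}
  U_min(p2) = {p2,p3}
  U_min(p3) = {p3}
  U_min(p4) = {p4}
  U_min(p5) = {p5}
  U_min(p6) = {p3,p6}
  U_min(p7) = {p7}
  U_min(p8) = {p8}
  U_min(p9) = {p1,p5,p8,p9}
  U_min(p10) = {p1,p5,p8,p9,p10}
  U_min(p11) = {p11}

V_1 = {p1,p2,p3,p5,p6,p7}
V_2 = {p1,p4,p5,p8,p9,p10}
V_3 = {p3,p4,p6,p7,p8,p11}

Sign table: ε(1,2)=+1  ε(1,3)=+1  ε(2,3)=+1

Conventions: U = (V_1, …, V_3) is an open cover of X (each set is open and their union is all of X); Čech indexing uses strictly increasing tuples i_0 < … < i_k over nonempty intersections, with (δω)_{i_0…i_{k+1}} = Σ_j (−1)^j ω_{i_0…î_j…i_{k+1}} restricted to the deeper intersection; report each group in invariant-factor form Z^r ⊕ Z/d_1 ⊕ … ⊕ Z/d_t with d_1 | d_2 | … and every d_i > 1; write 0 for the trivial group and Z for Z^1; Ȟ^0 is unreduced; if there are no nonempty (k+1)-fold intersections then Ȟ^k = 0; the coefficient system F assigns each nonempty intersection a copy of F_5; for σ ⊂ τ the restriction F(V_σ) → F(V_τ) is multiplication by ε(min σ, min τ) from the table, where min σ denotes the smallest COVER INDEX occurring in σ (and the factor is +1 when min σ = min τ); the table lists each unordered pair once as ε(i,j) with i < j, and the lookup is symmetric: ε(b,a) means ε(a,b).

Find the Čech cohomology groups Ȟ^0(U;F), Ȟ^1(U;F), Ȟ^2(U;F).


nerve simplices:
  V12={p1,p5} V13={p3,p6,p7} V23={p4,p8}
C dims 3,3; δ0: rk_F5 2
degree 0: 3−2−0 = 1 → Ȟ^0 ≅ Z/5
degree 1: 3−0−2 = 1 → Ȟ^1 ≅ Z/5
degree 2: 0−0−0 = 0 → Ȟ^2 ≅ 0

Ȟ^0 = Z/5; Ȟ^1 = Z/5; Ȟ^2 = 0


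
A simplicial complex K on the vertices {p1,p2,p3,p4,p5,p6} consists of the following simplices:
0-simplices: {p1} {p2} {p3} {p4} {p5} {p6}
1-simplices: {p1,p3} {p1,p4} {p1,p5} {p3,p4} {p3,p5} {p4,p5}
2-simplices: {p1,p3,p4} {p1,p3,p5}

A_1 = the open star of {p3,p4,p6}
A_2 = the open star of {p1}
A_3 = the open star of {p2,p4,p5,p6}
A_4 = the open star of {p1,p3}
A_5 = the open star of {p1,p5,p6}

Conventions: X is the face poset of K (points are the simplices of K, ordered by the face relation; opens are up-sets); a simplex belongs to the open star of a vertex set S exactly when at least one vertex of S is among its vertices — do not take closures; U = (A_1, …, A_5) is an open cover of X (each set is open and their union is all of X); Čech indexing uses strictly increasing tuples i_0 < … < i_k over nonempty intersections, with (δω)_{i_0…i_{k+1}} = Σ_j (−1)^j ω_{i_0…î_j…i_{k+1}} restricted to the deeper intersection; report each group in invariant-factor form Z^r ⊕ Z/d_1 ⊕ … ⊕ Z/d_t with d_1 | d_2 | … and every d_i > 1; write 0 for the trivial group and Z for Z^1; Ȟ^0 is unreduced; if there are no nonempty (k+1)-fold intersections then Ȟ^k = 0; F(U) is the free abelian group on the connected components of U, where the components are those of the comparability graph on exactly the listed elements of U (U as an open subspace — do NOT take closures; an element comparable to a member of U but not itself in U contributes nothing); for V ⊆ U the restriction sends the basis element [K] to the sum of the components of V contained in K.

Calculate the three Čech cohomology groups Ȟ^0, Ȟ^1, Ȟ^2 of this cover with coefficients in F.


Ȟ^0 = Z^3, Ȟ^1 = Z, Ȟ^2 = 0

nerve of the cover:
  A1={{p3},{p4},{p6},{p1,p3},{p1,p4},{p3,p4},{p3,p5},{p4,p5},{p1,p3,p4},{p1,p3,p5}} A2={{p1},{p1,p3},{p1,p4},{p1,p5},{p1,p3,p4},{p1,p3,p5}} A3={{p2},{p4},{p5},{p6},{p1,p4},{p1,p5},{p3,p4},{p3,p5},{p4,p5},{p1,p3,p4},{p1,p3,p5}} A4={{p1},{p3},{p1,p3},{p1,p4},{p1,p5},{p3,p4},{p3,p5},{p1,p3,p4},{p1,p3,p5}} A5={{p1},{p5},{p6},{p1,p3},{p1,p4},{p1,p5},{p3,p5},{p4,p5},{p1,p3,p4},{p1,p3,p5}}
  A12={{p1,p3},{p1,p4},{p1,p3,p4},{p1,p3,p5}} A13={{p4},{p6},{p1,p4},{p3,p4},{p3,p5},{p4,p5},{p1,p3,p4},{p1,p3,p5}} A14={{p3},{p1,p3},{p1,p4},{p3,p4},{p3,p5},{p1,p3,p4},{p1,p3,p5}} A15={{p6},{p1,p3},{p1,p4},{p3,p5},{p4,p5},{p1,p3,p4},{p1,p3,p5}} A23={{p1,p4},{p1,p5},{p1,p3,p4},{p1,p3,p5}} A24={{p1},{p1,p3},{p1,p4},{p1,p5},{p1,p3,p4},{p1,p3,p5}} A25={{p1},{p1,p3},{p1,p4},{p1,p5},{p1,p3,p4},{p1,p3,p5}} A34={{p1,p4},{p1,p5},{p3,p4},{p3,p5},{p1,p3,p4},{p1,p3,p5}} A35={{p5},{p6},{p1,p4},{p1,p5},{p3,p5},{p4,p5},{p1,p3,p4},{p1,p3,p5}} A45={{p1},{p1,p3},{p1,p4},{p1,p5},{p3,p5},{p1,p3,p4},{p1,p3,p5}}
  A123={{p1,p4},{p1,p3,p4},{p1,p3,p5}} A124={{p1,p3},{p1,p4},{p1,p3,p4},{p1,p3,p5}} A125={{p1,p3},{p1,p4},{p1,p3,p4},{p1,p3,p5}} A134={{p1,p4},{p3,p4},{p3,p5},{p1,p3,p4},{p1,p3,p5}} A135={{p6},{p1,p4},{p3,p5},{p4,p5},{p1,p3,p4},{p1,p3,p5}} A145={{p1,p3},{p1,p4},{p3,p5},{p1,p3,p4},{p1,p3,p5}} A234={{p1,p4},{p1,p5},{p1,p3,p4},{p1,p3,p5}} A235={{p1,p4},{p1,p5},{p1,p3,p4},{p1,p3,p5}} A245={{p1},{p1,p3},{p1,p4},{p1,p5},{p1,p3,p4},{p1,p3,p5}} A345={{p1,p4},{p1,p5},{p3,p5},{p1,p3,p4},{p1,p3,p5}}
  A1234={{p1,p4},{p1,p3,p4},{p1,p3,p5}} A1235={{p1,p4},{p1,p3,p4},{p1,p3,p5}} A1245={{p1,p3},{p1,p4},{p1,p3,p4},{p1,p3,p5}} A1345={{p1,p4},{p3,p5},{p1,p3,p4},{p1,p3,p5}} A2345={{p1,p4},{p1,p5},{p1,p3,p4},{p1,p3,p5}}
  A12345={{p1,p4},{p1,p3,p4},{p1,p3,p5}}
components per intersection:
  A1: {{p3},{p4},{p1,p3},{p1,p4},{p3,p4},{p3,p5},{p4,p5},{p1,p3,p4},{p1,p3,p5}} {{p6}}
  A2: {{p1},{p1,p3},{p1,p4},{p1,p5},{p1,p3,p4},{p1,p3,p5}}
  A3: {{p2}} {{p4},{p5},{p1,p4},{p1,p5},{p3,p4},{p3,p5},{p4,p5},{p1,p3,p4},{p1,p3,p5}} {{p6}}
  A4: {{p1},{p3},{p1,p3},{p1,p4},{p1,p5},{p3,p4},{p3,p5},{p1,p3,p4},{p1,p3,p5}}
  A5: {{p1},{p5},{p1,p3},{p1,p4},{p1,p5},{p3,p5},{p4,p5},{p1,p3,p4},{p1,p3,p5}} {{p6}}
  A12: {{p1,p3},{p1,p4},{p1,p3,p4},{p1,p3,p5}}
  A13: {{p4},{p1,p4},{p3,p4},{p4,p5},{p1,p3,p4}} {{p6}} {{p3,p5},{p1,p3,p5}}
  A14: {{p3},{p1,p3},{p1,p4},{p3,p4},{p3,p5},{p1,p3,p4},{p1,p3,p5}}
  A15: {{p6}} {{p1,p3},{p1,p4},{p3,p5},{p1,p3,p4},{p1,p3,p5}} {{p4,p5}}
  A23: {{p1,p4},{p1,p3,p4}} {{p1,p5},{p1,p3,p5}}
  A24: {{p1},{p1,p3},{p1,p4},{p1,p5},{p1,p3,p4},{p1,p3,p5}}
  A25: {{p1},{p1,p3},{p1,p4},{p1,p5},{p1,p3,p4},{p1,p3,p5}}
  A34: {{p1,p4},{p3,p4},{p1,p3,p4}} {{p1,p5},{p3,p5},{p1,p3,p5}}
  A35: {{p5},{p1,p5},{p3,p5},{p4,p5},{p1,p3,p5}} {{p6}} {{p1,p4},{p1,p3,p4}}
  A45: {{p1},{p1,p3},{p1,p4},{p1,p5},{p3,p5},{p1,p3,p4},{p1,p3,p5}}
  A123: {{p1,p4},{p1,p3,p4}} {{p1,p3,p5}}
  A124: {{p1,p3},{p1,p4},{p1,p3,p4},{p1,p3,p5}}
  A125: {{p1,p3},{p1,p4},{p1,p3,p4},{p1,p3,p5}}
  A134: {{p1,p4},{p3,p4},{p1,p3,p4}} {{p3,p5},{p1,p3,p5}}
  A135: {{p6}} {{p1,p4},{p1,p3,p4}} {{p3,p5},{p1,p3,p5}} {{p4,p5}}
  A145: {{p1,p3},{p1,p4},{p3,p5},{p1,p3,p4},{p1,p3,p5}}
  A234: {{p1,p4},{p1,p3,p4}} {{p1,p5},{p1,p3,p5}}
  A235: {{p1,p4},{p1,p3,p4}} {{p1,p5},{p1,p3,p5}}
  A245: {{p1},{p1,p3},{p1,p4},{p1,p5},{p1,p3,p4},{p1,p3,p5}}
  A345: {{p1,p4},{p1,p3,p4}} {{p1,p5},{p3,p5},{p1,p3,p5}}
  A1234: {{p1,p4},{p1,p3,p4}} {{p1,p3,p5}}
  A1235: {{p1,p4},{p1,p3,p4}} {{p1,p3,p5}}
  A1245: {{p1,p3},{p1,p4},{p1,p3,p4},{p1,p3,p5}}
  A1345: {{p1,p4},{p1,p3,p4}} {{p3,p5},{p1,p3,p5}}
  A2345: {{p1,p4},{p1,p3,p4}} {{p1,p5},{p1,p3,p5}}
  A12345: {{p1,p4},{p1,p3,p4}} {{p1,p3,p5}}
C dims 9,18,18,9; δ0: rk 6, SNF 1^6; δ1: rk 11, SNF 1^11; δ2: rk 7, SNF 1^7
Ȟ^0 = (9 − 6) − 0 = 3, so Ȟ^0 ≅ Z^3
Ȟ^1 = (18 − 11) − 6 = 1, so Ȟ^1 ≅ Z
Ȟ^2 = (18 − 7) − 11 = 0, so Ȟ^2 ≅ 0
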